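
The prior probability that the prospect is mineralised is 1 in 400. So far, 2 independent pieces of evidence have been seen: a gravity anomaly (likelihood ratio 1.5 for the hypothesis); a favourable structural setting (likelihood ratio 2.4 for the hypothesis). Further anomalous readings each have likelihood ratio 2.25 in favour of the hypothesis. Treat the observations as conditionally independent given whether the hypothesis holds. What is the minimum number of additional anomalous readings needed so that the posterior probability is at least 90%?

Prior odds = 0.0025/0.9975 = 1/399.
Combined Bayes factor of the evidence already in hand = 1.5 × 2.4 = 3.6.
Odds after that evidence = (1/399) × 3.6 = 6/665.
Target odds = 0.9/0.1 = 9.
Need 2.25ⁿ ≥ 9 ÷ (6/665) = 997.5.
2.25⁸ = 43046721/65536 falls short of 997.5 but 2.25⁹ = 387420489/262144 reaches it, so n = 9.

9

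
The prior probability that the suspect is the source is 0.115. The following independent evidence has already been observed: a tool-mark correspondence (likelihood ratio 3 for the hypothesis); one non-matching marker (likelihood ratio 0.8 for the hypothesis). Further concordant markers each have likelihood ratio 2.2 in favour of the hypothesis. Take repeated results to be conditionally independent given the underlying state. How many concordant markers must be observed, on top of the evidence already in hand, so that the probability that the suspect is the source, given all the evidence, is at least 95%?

6

Prior odds = 0.115/0.885 = 23/177.
Combined Bayes factor of the evidence already in hand = 3 × 0.8 = 2.4.
Odds after that evidence = (23/177) × 2.4 = 92/295.
Target odds = 0.95/0.05 = 19.
Need 2.2ⁿ ≥ 19 ÷ (92/295) = 5605/92.
2.2⁵ = 51.53632 falls short of 5605/92 but 2.2⁶ = 1771561/15625 reaches it, so n = 6.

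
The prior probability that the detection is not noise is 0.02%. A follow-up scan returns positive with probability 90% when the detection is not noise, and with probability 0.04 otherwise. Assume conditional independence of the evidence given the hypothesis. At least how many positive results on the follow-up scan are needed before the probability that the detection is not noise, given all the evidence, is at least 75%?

Prior odds: 0.0002 ÷ 0.9998 = 1/4999.
Likelihood ratio of a positive result = 0.9/0.04 = 22.5.
Target posterior odds = 0.75/0.25 = 3.
Need (1/4999) × 22.5ⁿ ≥ 3, i.e. 22.5ⁿ ≥ 14997.
22.5³ = 11390.625 falls short of 14997 but 22.5⁴ = 256289.0625 reaches it, so n = 4.

4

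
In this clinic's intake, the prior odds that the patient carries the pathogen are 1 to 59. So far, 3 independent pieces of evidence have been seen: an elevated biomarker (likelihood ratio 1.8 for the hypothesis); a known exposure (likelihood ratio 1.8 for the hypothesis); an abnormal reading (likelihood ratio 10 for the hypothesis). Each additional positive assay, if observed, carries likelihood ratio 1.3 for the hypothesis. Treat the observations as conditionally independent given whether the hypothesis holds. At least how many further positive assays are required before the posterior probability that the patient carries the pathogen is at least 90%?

11

Prior odds = 1/59.
Combined Bayes factor of the evidence already in hand = 1.8 × 1.8 × 10 = 32.4.
Odds after that evidence = (1/59) × 32.4 = 162/295.
Target odds = 0.9/0.1 = 9.
Need 1.3ⁿ ≥ 9 ÷ (162/295) = 295/18.
1.3¹⁰ ≈13.7858 falls short of 295/18 but 1.3¹¹ ≈17.9216 reaches it, so n = 11.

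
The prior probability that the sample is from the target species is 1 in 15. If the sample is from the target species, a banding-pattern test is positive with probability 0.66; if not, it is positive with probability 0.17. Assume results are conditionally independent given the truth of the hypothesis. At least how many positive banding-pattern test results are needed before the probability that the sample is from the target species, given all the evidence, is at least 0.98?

5

Prior odds = (1/15)/(14/15) = 1/14.
Likelihood ratio of a positive = 0.66/0.17 = 66/17.
Target odds: 0.98 ÷ 0.02 = 49.
Need (1/14) × (66/17)ⁿ ≥ 49, i.e. (66/17)ⁿ ≥ 686.
(66/17)⁴ = 18974736/83521 falls short of 686 but (66/17)⁵ ≈882.013 reaches it, so n = 5.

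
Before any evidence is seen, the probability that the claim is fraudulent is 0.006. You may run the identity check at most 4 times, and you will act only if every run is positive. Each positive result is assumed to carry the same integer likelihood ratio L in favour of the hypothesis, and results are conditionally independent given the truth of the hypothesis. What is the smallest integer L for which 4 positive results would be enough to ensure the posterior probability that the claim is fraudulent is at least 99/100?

Prior odds = 0.006/0.994 = 3/497.
Target odds = 0.99/0.01 = 99.
Need L⁴ ≥ 99 ÷ (3/497) = 16401.
11⁴ = 14641 < 16401 ≤ 20736 = 12⁴, so L = 12.

12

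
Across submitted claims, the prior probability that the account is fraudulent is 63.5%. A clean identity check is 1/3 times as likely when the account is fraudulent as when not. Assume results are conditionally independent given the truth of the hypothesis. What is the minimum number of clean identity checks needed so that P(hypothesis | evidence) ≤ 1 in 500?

Prior odds: 0.635 ÷ 0.365 = 127/73.
Likelihood ratio per clean identity check = 1/3.
Target posterior odds = 0.002/0.998 = 1/499.
Require (1/3)ⁿ ≤ 1/499 ÷ (127/73) = 73/63373.
(1/3)⁶ = 1/729 is still above 73/63373 but (1/3)⁷ = 1/2187 is at or below it, so n = 7.

7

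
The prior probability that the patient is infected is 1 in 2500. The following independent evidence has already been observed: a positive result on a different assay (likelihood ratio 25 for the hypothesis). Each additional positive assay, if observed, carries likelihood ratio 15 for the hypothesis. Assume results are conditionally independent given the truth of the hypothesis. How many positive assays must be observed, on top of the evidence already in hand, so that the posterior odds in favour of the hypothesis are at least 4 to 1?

3

Prior odds = 0.0004/0.9996 = 1/2499.
Bayes factor of the evidence already in hand = 25.
Odds after that evidence = (1/2499) × 25 = 25/2499.
Target odds = 4.
Need 15ⁿ ≥ 4 ÷ (25/2499) = 399.84.
15² = 225 falls short of 399.84 but 15³ = 3375 reaches it, so n = 3.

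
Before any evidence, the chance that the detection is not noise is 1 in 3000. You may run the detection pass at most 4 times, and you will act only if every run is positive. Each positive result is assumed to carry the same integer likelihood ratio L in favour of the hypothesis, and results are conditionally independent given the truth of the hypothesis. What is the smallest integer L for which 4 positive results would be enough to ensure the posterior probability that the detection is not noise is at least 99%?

Prior odds = (1/3000)/(2999/3000) = 1/2999.
Target odds = 0.99/0.01 = 99.
Need L⁴ ≥ 99 ÷ (1/2999) = 296901.
23⁴ = 279841 < 296901 ≤ 331776 = 24⁴, so L = 24.

24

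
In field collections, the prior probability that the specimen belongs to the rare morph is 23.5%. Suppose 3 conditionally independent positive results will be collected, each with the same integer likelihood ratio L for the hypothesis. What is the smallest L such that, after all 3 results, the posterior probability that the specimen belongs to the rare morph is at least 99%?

Prior odds = 0.235/0.765 = 47/153.
Target odds = 0.99/0.01 = 99.
Need L³ ≥ 99 ÷ (47/153) = 15147/47.
6³ = 216 < 15147/47 ≤ 343 = 7³, so L = 7.

7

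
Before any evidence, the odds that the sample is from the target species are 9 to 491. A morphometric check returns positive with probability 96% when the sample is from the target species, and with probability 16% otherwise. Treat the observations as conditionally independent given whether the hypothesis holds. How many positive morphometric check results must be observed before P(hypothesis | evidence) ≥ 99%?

Prior odds = 9/491.
Likelihood ratio of a positive result = 0.96/0.16 = 6.
Target odds: 0.99 ÷ 0.01 = 99.
Require 6ⁿ ≥ 99 ÷ (9/491) = 5401.
6⁴ = 1296 falls short of 5401 but 6⁵ = 7776 reaches it, so n = 5.

5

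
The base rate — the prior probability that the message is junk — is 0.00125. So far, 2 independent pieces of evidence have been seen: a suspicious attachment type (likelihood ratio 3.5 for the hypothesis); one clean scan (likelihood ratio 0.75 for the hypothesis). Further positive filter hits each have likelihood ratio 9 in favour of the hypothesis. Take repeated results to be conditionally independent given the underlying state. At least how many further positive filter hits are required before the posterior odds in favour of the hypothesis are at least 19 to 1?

Prior odds = 0.00125/0.99875 = 1/799.
Combined Bayes factor of the evidence already in hand = 3.5 × 0.75 = 2.625.
Odds after that evidence = (1/799) × 2.625 = 21/6392.
Target odds = 19.
Need 9ⁿ ≥ 19 ÷ (21/6392) = 121448/21.
9³ = 729 falls short of 121448/21 but 9⁴ = 6561 reaches it, so n = 4.

4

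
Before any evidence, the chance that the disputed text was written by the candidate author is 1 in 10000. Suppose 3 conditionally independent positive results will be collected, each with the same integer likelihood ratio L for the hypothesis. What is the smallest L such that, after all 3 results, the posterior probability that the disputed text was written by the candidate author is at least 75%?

Prior odds = 0.0001/0.9999 = 1/9999.
Target odds = 0.75/0.25 = 3.
Need L³ ≥ 3 ÷ (1/9999) = 29997.
31³ = 29791 < 29997 ≤ 32768 = 32³, so L = 32.

32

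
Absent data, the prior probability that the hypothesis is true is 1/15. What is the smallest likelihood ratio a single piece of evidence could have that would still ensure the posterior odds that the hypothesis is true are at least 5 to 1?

Prior odds = (1/15)/(14/15) = 1/14.
Target odds = 5.
Required Bayes factor = 5 ÷ (1/14) = 70.

70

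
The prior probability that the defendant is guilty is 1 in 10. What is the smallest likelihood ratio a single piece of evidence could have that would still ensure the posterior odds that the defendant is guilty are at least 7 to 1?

63

Prior odds = 0.1/0.9 = 1/9.
Target odds = 7.
Required Bayes factor = 7 ÷ (1/9) = 63.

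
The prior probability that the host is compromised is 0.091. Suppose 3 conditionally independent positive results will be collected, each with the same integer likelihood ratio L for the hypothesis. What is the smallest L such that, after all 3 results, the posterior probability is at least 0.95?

Prior odds = 0.091/0.909 = 91/909.
Target odds = 0.95/0.05 = 19.
Need L³ ≥ 19 ÷ (91/909) = 17271/91.
5³ = 125 < 17271/91 ≤ 216 = 6³, so L = 6.

6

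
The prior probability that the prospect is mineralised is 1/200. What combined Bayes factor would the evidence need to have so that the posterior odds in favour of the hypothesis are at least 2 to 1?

Prior odds = 0.005/0.995 = 1/199.
Target odds = 2.
Required Bayes factor = 2 ÷ (1/199) = 398.

398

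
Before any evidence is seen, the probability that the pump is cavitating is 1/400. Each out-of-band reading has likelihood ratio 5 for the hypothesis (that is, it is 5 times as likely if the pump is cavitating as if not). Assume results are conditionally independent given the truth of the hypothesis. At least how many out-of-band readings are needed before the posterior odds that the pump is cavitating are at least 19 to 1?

Prior odds: 0.0025 ÷ 0.9975 = 1/399.
Likelihood ratio per out-of-band reading = 5.
Target odds = 19.
Need (1/399) × 5ⁿ ≥ 19, i.e. 5ⁿ ≥ 7581.
5⁵ = 3125 falls short of 7581 but 5⁶ = 15625 reaches it, so n = 6.

6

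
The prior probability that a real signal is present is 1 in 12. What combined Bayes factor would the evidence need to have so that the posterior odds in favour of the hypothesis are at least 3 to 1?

33

Prior odds = (1/12)/(11/12) = 1/11.
Target odds = 3.
Required Bayes factor = 3 ÷ (1/11) = 33.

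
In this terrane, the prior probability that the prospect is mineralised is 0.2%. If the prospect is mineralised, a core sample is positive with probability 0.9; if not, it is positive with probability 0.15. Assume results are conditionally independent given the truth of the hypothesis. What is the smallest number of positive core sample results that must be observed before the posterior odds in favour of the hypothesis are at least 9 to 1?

5

Prior odds: 0.002 ÷ 0.998 = 1/499.
Likelihood ratio of a positive = 0.9/0.15 = 6.
Target odds = 9.
Require 6ⁿ ≥ 9 ÷ (1/499) = 4491.
6⁴ = 1296 falls short of 4491 but 6⁵ = 7776 reaches it, so n = 5.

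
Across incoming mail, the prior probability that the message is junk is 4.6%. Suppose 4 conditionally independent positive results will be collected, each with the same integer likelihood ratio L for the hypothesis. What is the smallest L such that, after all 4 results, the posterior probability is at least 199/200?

9

Prior odds = 0.046/0.954 = 23/477.
Target odds = 0.995/0.005 = 199.
Need L⁴ ≥ 199 ÷ (23/477) = 94923/23.
8⁴ = 4096 < 94923/23 ≤ 6561 = 9⁴, so L = 9.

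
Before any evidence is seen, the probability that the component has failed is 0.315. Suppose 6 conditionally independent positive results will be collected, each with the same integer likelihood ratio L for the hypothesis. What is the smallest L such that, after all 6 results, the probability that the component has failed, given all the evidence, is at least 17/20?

2

Prior odds = 0.315/0.685 = 63/137.
Target odds = 0.85/0.15 = 17/3.
Need L⁶ ≥ 17/3 ÷ (63/137) = 2329/189.
1⁶ = 1 < 2329/189 ≤ 64 = 2⁶, so L = 2.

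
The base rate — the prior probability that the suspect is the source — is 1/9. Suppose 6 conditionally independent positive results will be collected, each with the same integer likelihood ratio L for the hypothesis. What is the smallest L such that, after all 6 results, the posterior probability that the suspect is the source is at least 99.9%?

Prior odds = (1/9)/(8/9) = 0.125.
Target odds = 0.999/0.001 = 999.
Need L⁶ ≥ 999 ÷ 0.125 = 7992.
4⁶ = 4096 < 7992 ≤ 15625 = 5⁶, so L = 5.

5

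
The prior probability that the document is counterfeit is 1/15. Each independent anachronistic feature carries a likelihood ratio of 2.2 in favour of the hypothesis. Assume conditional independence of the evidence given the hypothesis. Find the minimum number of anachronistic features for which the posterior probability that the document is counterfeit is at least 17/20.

Prior odds = (1/15)/(14/15) = 1/14.
Likelihood ratio per anachronistic feature = 2.2.
Target odds: 0.85 ÷ 0.15 = 17/3.
Need (1/14) × 2.2ⁿ ≥ 17/3, i.e. 2.2ⁿ ≥ 238/3.
2.2⁵ = 51.53632 falls short of 238/3 but 2.2⁶ = 1771561/15625 reaches it, so n = 6.

6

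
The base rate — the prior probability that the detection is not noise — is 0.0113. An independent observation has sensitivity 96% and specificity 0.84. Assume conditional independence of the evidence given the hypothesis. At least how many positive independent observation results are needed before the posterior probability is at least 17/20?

Prior odds: 0.0113 ÷ 0.9887 = 113/9887.
False-positive rate = 1 − 0.84 = 0.16; likelihood ratio of a positive = 0.96/0.16 = 6.
Target odds: 0.85 ÷ 0.15 = 17/3.
Require 6ⁿ ≥ 17/3 ÷ (113/9887) = 168079/339.
6³ = 216 falls short of 168079/339 but 6⁴ = 1296 reaches it, so n = 4.

4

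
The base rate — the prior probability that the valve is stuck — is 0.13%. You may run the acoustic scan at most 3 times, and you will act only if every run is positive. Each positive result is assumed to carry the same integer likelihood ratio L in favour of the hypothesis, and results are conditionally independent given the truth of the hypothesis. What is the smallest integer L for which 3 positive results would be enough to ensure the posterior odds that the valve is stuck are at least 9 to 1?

20

Prior odds = 0.0013/0.9987 = 13/9987.
Target odds = 9.
Need L³ ≥ 9 ÷ (13/9987) = 89883/13.
19³ = 6859 < 89883/13 ≤ 8000 = 20³, so L = 20.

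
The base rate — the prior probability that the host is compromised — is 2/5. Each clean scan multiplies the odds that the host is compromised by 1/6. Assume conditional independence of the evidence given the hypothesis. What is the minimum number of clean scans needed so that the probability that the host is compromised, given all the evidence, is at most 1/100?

Prior odds: 0.4 ÷ 0.6 = 2/3.
Likelihood ratio per clean scan = 1/6.
Target posterior odds = 0.01/0.99 = 1/99.
Need (2/3) × (1/6)ⁿ ≤ 1/99, i.e. (1/6)ⁿ ≤ 1/66.
(1/6)² = 1/36 is still above 1/66 but (1/6)³ = 1/216 is at or below it, so n = 3.

3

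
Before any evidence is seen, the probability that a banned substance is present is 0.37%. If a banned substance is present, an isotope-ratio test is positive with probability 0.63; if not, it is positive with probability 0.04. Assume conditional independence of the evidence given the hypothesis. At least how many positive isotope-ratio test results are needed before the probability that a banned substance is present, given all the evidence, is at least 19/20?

4

Prior odds = 0.0037/0.9963 = 37/9963.
Likelihood ratio of a positive = 0.63/0.04 = 15.75.
Target posterior odds = 0.95/0.05 = 19.
Need (37/9963) × 15.75ⁿ ≥ 19, i.e. 15.75ⁿ ≥ 189297/37.
15.75³ = 3906.984375 falls short of 189297/37 but 15.75⁴ = 15752961/256 reaches it, so n = 4.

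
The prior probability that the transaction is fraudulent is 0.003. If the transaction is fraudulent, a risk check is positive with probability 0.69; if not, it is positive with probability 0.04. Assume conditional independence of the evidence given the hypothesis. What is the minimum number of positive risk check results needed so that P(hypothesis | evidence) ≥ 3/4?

Prior odds: 0.003 ÷ 0.997 = 3/997.
Likelihood ratio of a positive = 0.69/0.04 = 17.25.
Target posterior odds = 0.75/0.25 = 3.
Require 17.25ⁿ ≥ 3 ÷ (3/997) = 997.
17.25² = 297.5625 falls short of 997 but 17.25³ = 5132.953125 reaches it, so n = 3.

3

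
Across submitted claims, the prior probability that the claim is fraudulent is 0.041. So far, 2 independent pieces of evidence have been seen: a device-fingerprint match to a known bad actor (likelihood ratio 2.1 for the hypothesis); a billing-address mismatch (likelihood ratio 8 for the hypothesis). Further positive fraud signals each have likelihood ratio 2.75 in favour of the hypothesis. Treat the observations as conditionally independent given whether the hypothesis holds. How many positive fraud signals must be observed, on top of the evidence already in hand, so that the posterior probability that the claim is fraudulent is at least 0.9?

3

Prior odds = 0.041/0.959 = 41/959.
Combined Bayes factor of the evidence already in hand = 2.1 × 8 = 16.8.
Odds after that evidence = (41/959) × 16.8 = 492/685.
Target odds = 0.9/0.1 = 9.
Need 2.75ⁿ ≥ 9 ÷ (492/685) = 2055/164.
2.75² = 7.5625 falls short of 2055/164 but 2.75³ = 20.796875 reaches it, so n = 3.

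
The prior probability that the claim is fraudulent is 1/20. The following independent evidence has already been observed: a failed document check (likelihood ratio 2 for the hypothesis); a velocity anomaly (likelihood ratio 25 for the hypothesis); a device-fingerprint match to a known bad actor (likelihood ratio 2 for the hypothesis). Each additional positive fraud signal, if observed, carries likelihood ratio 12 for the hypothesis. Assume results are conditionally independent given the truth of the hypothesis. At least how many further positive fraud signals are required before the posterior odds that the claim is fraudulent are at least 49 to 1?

Prior odds = 0.05/0.95 = 1/19.
Combined Bayes factor of the evidence already in hand = 2 × 25 × 2 = 100.
Odds after that evidence = (1/19) × 100 = 100/19.
Target odds = 49.
Need 12ⁿ ≥ 49 ÷ (100/19) = 9.31.
12¹ = 12, which meets the required 9.31; so n = 1.

1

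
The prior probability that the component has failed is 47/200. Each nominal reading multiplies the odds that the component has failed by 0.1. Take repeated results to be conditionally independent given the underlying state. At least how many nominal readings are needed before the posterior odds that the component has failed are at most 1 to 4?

Prior odds: 0.235 ÷ 0.765 = 47/153.
Likelihood ratio per nominal reading = 0.1.
Target odds = 0.25.
Require 0.1ⁿ ≤ 0.25 ÷ (47/153) = 153/188.
0.1¹ = 0.1, which is already at or below the required 153/188; so n = 1.

1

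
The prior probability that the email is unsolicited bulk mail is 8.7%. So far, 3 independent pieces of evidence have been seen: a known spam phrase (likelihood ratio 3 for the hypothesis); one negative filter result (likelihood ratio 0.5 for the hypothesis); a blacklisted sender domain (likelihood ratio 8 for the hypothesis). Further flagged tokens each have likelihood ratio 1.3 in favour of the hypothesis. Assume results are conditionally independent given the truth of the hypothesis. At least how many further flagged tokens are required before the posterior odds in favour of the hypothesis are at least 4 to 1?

5

Prior odds = 0.087/0.913 = 87/913.
Combined Bayes factor of the evidence already in hand = 3 × 0.5 × 8 = 12.
Odds after that evidence = (87/913) × 12 = 1044/913.
Target odds = 4.
Need 1.3ⁿ ≥ 4 ÷ (1044/913) = 913/261.
1.3⁴ = 2.8561 falls short of 913/261 but 1.3⁵ = 371293/100000 reaches it, so n = 5.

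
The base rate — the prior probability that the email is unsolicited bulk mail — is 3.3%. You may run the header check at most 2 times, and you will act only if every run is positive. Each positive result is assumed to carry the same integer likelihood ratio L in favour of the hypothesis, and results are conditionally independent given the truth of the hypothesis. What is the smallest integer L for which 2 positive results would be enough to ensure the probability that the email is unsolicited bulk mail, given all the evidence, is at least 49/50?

Prior odds = 0.033/0.967 = 33/967.
Target odds = 0.98/0.02 = 49.
Need L² ≥ 49 ÷ (33/967) = 47383/33.
37² = 1369 < 47383/33 ≤ 1444 = 38², so L = 38.

38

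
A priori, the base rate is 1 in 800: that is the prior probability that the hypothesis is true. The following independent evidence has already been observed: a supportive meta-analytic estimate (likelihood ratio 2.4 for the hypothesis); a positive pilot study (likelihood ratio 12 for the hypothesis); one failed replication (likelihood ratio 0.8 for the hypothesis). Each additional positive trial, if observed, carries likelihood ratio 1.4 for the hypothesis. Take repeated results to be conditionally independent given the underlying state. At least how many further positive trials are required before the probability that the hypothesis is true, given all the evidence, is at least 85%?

16

Prior odds = 0.00125/0.99875 = 1/799.
Combined Bayes factor of the evidence already in hand = 2.4 × 12 × 0.8 = 23.04.
Odds after that evidence = (1/799) × 23.04 = 576/19975.
Target odds = 0.85/0.15 = 17/3.
Need 1.4ⁿ ≥ 17/3 ÷ (576/19975) = 339575/1728.
1.4¹⁵ ≈155.568 falls short of 339575/1728 but 1.4¹⁶ ≈217.795 reaches it, so n = 16.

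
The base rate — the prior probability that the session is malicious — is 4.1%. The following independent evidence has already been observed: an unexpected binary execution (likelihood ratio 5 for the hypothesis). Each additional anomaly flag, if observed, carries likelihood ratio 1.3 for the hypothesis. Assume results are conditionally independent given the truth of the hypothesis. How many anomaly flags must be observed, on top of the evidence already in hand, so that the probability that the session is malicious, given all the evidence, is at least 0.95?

Prior odds = 0.041/0.959 = 41/959.
Bayes factor of the evidence already in hand = 5.
Odds after that evidence = (41/959) × 5 = 205/959.
Target odds = 0.95/0.05 = 19.
Need 1.3ⁿ ≥ 19 ÷ (205/959) = 18221/205.
1.3¹⁷ ≈86.5042 falls short of 18221/205 but 1.3¹⁸ ≈112.455 reaches it, so n = 18.

18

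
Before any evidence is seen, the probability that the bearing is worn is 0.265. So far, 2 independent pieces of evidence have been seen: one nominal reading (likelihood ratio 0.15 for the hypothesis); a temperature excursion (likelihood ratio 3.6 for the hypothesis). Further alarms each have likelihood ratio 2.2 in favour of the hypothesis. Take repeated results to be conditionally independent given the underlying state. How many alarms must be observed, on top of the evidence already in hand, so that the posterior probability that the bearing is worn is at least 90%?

Prior odds = 0.265/0.735 = 53/147.
Combined Bayes factor of the evidence already in hand = 0.15 × 3.6 = 0.54.
Odds after that evidence = (53/147) × 0.54 = 477/2450.
Target odds = 0.9/0.1 = 9.
Need 2.2ⁿ ≥ 9 ÷ (477/2450) = 2450/53.
2.2⁴ = 23.4256 falls short of 2450/53 but 2.2⁵ = 51.53632 reaches it, so n = 5.

5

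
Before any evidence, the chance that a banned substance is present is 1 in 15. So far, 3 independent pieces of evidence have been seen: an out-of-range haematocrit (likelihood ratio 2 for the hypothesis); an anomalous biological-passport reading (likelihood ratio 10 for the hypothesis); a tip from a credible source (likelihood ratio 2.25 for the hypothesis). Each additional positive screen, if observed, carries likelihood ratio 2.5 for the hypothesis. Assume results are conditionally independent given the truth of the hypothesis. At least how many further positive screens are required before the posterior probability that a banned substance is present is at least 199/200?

Prior odds = (1/15)/(14/15) = 1/14.
Combined Bayes factor of the evidence already in hand = 2 × 10 × 2.25 = 45.
Odds after that evidence = (1/14) × 45 = 45/14.
Target odds = 0.995/0.005 = 199.
Need 2.5ⁿ ≥ 199 ÷ (45/14) = 2786/45.
2.5⁴ = 39.0625 falls short of 2786/45 but 2.5⁵ = 97.65625 reaches it, so n = 5.

5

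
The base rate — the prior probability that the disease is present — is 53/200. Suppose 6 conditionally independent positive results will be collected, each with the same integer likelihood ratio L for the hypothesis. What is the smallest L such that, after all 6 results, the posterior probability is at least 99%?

Prior odds = 0.265/0.735 = 53/147.
Target odds = 0.99/0.01 = 99.
Need L⁶ ≥ 99 ÷ (53/147) = 14553/53.
2⁶ = 64 < 14553/53 ≤ 729 = 3⁶, so L = 3.

3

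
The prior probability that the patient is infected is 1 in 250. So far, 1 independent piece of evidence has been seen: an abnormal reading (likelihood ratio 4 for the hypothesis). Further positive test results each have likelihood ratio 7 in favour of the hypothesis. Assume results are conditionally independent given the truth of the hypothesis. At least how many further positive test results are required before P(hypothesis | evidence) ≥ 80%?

3

Prior odds = 0.004/0.996 = 1/249.
Bayes factor of the evidence already in hand = 4.
Odds after that evidence = (1/249) × 4 = 4/249.
Target odds = 0.8/0.2 = 4.
Need 7ⁿ ≥ 4 ÷ (4/249) = 249.
7² = 49 falls short of 249 but 7³ = 343 reaches it, so n = 3.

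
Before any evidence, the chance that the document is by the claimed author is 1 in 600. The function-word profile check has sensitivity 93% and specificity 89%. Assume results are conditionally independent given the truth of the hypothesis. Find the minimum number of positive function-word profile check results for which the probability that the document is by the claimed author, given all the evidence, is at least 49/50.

Prior odds = (1/600)/(599/600) = 1/599.
False-positive rate = 1 − 0.89 = 0.11; likelihood ratio of a positive = 0.93/0.11 = 93/11.
Target posterior odds = 0.98/0.02 = 49.
Need (1/599) × (93/11)ⁿ ≥ 49, i.e. (93/11)ⁿ ≥ 29351.
(93/11)⁴ = 74805201/14641 falls short of 29351 but (93/11)⁵ ≈43196.8 reaches it, so n = 5.

5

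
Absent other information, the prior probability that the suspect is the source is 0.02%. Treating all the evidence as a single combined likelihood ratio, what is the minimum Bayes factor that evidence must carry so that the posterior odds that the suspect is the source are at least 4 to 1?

19996

Prior odds = 0.0002/0.9998 = 1/4999.
Target odds = 4.
Required Bayes factor = 4 ÷ (1/4999) = 19996.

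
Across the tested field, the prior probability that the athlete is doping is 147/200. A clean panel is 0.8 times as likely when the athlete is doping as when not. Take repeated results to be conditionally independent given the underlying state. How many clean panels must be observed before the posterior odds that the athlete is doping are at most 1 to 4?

11

Prior odds: 0.735 ÷ 0.265 = 147/53.
Likelihood ratio per clean panel = 0.8.
Target odds = 0.25.
Need (147/53) × 0.8ⁿ ≤ 0.25, i.e. 0.8ⁿ ≤ 53/588.
0.8¹⁰ = 1048576/9765625 is still above 53/588 but 0.8¹¹ = 4194304/48828125 is at or below it, so n = 11.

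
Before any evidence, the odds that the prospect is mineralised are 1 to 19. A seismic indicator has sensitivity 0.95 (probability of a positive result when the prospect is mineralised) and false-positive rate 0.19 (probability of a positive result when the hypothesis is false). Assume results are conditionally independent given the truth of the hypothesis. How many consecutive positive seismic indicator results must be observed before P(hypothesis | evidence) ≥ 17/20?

3

Prior odds = 1/19.
Likelihood ratio of a positive result = 0.95/0.19 = 5.
Target posterior odds = 0.85/0.15 = 17/3.
Need (1/19) × 5ⁿ ≥ 17/3, i.e. 5ⁿ ≥ 323/3.
5² = 25 falls short of 323/3 but 5³ = 125 reaches it, so n = 3.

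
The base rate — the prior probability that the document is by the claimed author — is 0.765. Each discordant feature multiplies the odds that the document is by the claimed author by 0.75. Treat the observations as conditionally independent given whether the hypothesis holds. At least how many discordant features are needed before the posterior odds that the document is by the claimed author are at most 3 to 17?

11

Prior odds = 0.765/0.235 = 153/47.
Likelihood ratio per discordant feature = 0.75.
Target odds = 3/17.
Require 0.75ⁿ ≤ 3/17 ÷ (153/47) = 47/867.
0.75¹⁰ = 59049/1048576 is still above 47/867 but 0.75¹¹ = 177147/4194304 is at or below it, so n = 11.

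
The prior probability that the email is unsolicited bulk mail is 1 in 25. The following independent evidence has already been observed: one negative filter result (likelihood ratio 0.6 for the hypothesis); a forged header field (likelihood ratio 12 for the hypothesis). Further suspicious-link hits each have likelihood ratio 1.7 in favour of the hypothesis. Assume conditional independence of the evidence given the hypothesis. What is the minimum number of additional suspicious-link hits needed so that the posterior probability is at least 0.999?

16

Prior odds = 0.04/0.96 = 1/24.
Combined Bayes factor of the evidence already in hand = 0.6 × 12 = 7.2.
Odds after that evidence = (1/24) × 7.2 = 0.3.
Target odds = 0.999/0.001 = 999.
Need 1.7ⁿ ≥ 999 ÷ 0.3 = 3330.
1.7¹⁵ ≈2862.42 falls short of 3330 but 1.7¹⁶ ≈4866.12 reaches it, so n = 16.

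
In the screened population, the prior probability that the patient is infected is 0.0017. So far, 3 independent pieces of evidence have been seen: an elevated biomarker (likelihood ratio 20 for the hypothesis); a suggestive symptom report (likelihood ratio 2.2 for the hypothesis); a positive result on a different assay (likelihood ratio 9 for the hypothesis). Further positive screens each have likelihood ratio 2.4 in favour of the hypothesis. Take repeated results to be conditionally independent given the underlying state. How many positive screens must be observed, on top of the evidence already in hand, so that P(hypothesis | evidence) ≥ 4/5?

Prior odds = 0.0017/0.9983 = 17/9983.
Combined Bayes factor of the evidence already in hand = 20 × 2.2 × 9 = 396.
Odds after that evidence = (17/9983) × 396 = 6732/9983.
Target odds = 0.8/0.2 = 4.
Need 2.4ⁿ ≥ 4 ÷ (6732/9983) = 9983/1683.
2.4² = 5.76 falls short of 9983/1683 but 2.4³ = 13.824 reaches it, so n = 3.

3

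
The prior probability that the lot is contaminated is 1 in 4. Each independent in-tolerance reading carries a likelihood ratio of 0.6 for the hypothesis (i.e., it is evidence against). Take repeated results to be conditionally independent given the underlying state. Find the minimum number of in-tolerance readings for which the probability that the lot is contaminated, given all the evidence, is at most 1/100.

Prior odds: 0.25 ÷ 0.75 = 1/3.
Likelihood ratio per in-tolerance reading = 0.6.
Target posterior odds = 0.01/0.99 = 1/99.
Need (1/3) × 0.6ⁿ ≤ 1/99, i.e. 0.6ⁿ ≤ 1/33.
0.6⁶ = 729/15625 is still above 1/33 but 0.6⁷ = 2187/78125 is at or below it, so n = 7.

7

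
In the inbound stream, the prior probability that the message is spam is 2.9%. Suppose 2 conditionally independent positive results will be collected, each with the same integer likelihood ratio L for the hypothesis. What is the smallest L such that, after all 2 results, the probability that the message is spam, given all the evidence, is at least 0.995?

Prior odds = 0.029/0.971 = 29/971.
Target odds = 0.995/0.005 = 199.
Need L² ≥ 199 ÷ (29/971) = 193229/29.
81² = 6561 < 193229/29 ≤ 6724 = 82², so L = 82.

82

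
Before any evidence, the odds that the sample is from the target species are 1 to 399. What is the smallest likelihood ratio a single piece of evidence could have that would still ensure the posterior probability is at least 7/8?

Prior odds = 1/399.
Target odds = 0.875/0.125 = 7.
Required Bayes factor = 7 ÷ (1/399) = 2793.

2793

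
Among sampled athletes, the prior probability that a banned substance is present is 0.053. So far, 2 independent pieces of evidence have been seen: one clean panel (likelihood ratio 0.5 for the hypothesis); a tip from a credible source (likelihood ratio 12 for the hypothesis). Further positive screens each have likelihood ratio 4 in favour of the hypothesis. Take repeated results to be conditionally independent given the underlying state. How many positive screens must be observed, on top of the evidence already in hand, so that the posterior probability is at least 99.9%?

Prior odds = 0.053/0.947 = 53/947.
Combined Bayes factor of the evidence already in hand = 0.5 × 12 = 6.
Odds after that evidence = (53/947) × 6 = 318/947.
Target odds = 0.999/0.001 = 999.
Need 4ⁿ ≥ 999 ÷ (318/947) = 315351/106.
4⁵ = 1024 falls short of 315351/106 but 4⁶ = 4096 reaches it, so n = 6.

6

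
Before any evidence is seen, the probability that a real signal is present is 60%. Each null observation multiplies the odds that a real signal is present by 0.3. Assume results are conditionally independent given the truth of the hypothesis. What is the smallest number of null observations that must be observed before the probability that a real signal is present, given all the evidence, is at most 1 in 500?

6

Prior odds: 0.6 ÷ 0.4 = 1.5.
Likelihood ratio per null observation = 0.3.
Target posterior odds = 0.002/0.998 = 1/499.
Require 0.3ⁿ ≤ 1/499 ÷ 1.5 = 2/1497.
0.3⁵ = 243/100000 is still above 2/1497 but 0.3⁶ = 729/1000000 is at or below it, so n = 6.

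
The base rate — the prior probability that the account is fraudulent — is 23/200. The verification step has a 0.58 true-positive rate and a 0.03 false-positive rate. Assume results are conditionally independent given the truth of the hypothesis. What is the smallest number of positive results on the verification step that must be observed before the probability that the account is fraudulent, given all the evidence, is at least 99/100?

Prior odds: 0.115 ÷ 0.885 = 23/177.
Likelihood ratio of a positive result = 0.58/0.03 = 58/3.
Target odds: 0.99 ÷ 0.01 = 99.
Need (23/177) × (58/3)ⁿ ≥ 99, i.e. (58/3)ⁿ ≥ 17523/23.
(58/3)² = 3364/9 falls short of 17523/23 but (58/3)³ = 195112/27 reaches it, so n = 3.

3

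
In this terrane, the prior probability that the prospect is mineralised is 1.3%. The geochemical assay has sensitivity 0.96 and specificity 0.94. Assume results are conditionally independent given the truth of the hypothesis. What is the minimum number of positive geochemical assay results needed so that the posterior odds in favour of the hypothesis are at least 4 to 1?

Prior odds: 0.013 ÷ 0.987 = 13/987.
False-positive rate = 1 − 0.94 = 0.06; likelihood ratio of a positive = 0.96/0.06 = 16.
Target odds = 4.
Need (13/987) × 16ⁿ ≥ 4, i.e. 16ⁿ ≥ 3948/13.
16² = 256 falls short of 3948/13 but 16³ = 4096 reaches it, so n = 3.

3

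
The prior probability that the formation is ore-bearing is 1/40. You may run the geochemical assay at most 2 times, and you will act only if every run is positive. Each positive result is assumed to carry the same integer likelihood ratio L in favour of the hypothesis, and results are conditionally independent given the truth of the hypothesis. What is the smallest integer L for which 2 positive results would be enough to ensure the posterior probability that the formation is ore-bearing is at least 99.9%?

198

Prior odds = 0.025/0.975 = 1/39.
Target odds = 0.999/0.001 = 999.
Need L² ≥ 999 ÷ (1/39) = 38961.
197² = 38809 < 38961 ≤ 39204 = 198², so L = 198.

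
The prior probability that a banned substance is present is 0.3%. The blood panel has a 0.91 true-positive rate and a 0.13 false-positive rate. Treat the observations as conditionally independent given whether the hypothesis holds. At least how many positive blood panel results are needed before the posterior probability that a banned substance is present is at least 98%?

Prior odds = 0.003/0.997 = 3/997.
Likelihood ratio of a positive result = 0.91/0.13 = 7.
Target posterior odds = 0.98/0.02 = 49.
Require 7ⁿ ≥ 49 ÷ (3/997) = 48853/3.
7⁴ = 2401 falls short of 48853/3 but 7⁵ = 16807 reaches it, so n = 5.

5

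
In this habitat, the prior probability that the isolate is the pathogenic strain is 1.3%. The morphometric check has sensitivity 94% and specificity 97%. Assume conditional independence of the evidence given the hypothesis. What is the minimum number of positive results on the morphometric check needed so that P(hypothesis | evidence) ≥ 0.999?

Prior odds = 0.013/0.987 = 13/987.
False-positive rate = 1 − 0.97 = 0.03; likelihood ratio of a positive = 0.94/0.03 = 94/3.
Target posterior odds = 0.999/0.001 = 999.
Require (94/3)ⁿ ≥ 999 ÷ (13/987) = 986013/13.
(94/3)³ = 830584/27 falls short of 986013/13 but (94/3)⁴ = 78074896/81 reaches it, so n = 4.

4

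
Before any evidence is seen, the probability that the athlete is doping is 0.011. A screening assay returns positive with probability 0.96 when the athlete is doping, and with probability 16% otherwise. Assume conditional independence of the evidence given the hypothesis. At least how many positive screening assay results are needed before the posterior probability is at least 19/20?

Prior odds = 0.011/0.989 = 11/989.
Likelihood ratio of a positive result = 0.96/0.16 = 6.
Target posterior odds = 0.95/0.05 = 19.
Need (11/989) × 6ⁿ ≥ 19, i.e. 6ⁿ ≥ 18791/11.
6⁴ = 1296 falls short of 18791/11 but 6⁵ = 7776 reaches it, so n = 5.

5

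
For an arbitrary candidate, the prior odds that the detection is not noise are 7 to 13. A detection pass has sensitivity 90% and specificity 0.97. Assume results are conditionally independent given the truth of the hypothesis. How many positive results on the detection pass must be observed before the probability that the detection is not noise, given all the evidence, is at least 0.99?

Prior odds = 7/13.
False-positive rate = 1 − 0.97 = 0.03; likelihood ratio of a positive = 0.9/0.03 = 30.
Target posterior odds = 0.99/0.01 = 99.
Need (7/13) × 30ⁿ ≥ 99, i.e. 30ⁿ ≥ 1287/7.
30¹ = 30 falls short of 1287/7 but 30² = 900 reaches it, so n = 2.

2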